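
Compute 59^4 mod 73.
Use repeated squaring. Binary(4) = 100. Walk through the bits of the exponent 4 left-to-right: at each bit after the leading one, square the running value, then multiply by 59 if the bit is 1 (always reducing mod 73):
  bit 1 = 1 (leading): start with 59.
  bit 2 = 0: square 59^2 = 3481 ≡ 50 (mod 73).
  bit 3 = 0: square 50^2 = 2500 ≡ 18 (mod 73).
Final value: 59^4 ≡ 18 (mod 73).

Final answer: 18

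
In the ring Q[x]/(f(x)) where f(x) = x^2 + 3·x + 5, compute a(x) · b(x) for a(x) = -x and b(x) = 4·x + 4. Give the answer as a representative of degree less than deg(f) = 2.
a · b ≡ 8·x + 20 (mod f(x))

First multiply in Q[x] without reducing: a · b = -4·x^2 - 4·x. Now divide by f(x) = x^2 + 3·x + 5, eliminating the leading term at each step:
  leading term -4·x^2: subtract (-4)·f(x) = -4·x^2 - 12·x - 20, leaving 8·x + 20
The degree is now < 2, so this is the remainder. Hence a · b ≡ 8·x + 20 in Q[x]/(f).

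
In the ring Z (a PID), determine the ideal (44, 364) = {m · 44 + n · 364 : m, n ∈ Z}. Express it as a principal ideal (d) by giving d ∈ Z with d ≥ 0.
In the PID Z, (a, b) is generated by gcd(a, b). Compute gcd(364, 44) with the extended Euclidean algorithm, tracking rows (r, s, t) with s·364 + t·44 = r:
  row A: (364, 1, 0)   [1·364 + 0·44 = 364]
  row B: (44, 0, 1)   [0·364 + 1·44 = 44]
  364 = 8·44 + 12   → row C = row A − 8·row B = (12, 1, −8)   [check: 1·364 − 8·44 = 12]
  44 = 3·12 + 8   → row D = row B − 3·row C = (8, −3, 25)   [check: −3·364 + 25·44 = 8]
  12 = 1·8 + 4   → row E = row C − 1·row D = (4, 4, −33)   [check: 4·364 − 33·44 = 4]
  8 = 2·4 + 0   → remainder 0, stop. gcd = 4 (last nonzero row E).
So gcd(44, 364) = 4, with Bézout identity 4·364 − 33·44 = 4. Containment (⊇): the Bézout identity exhibits 4 as an element of (44, 364), giving (4) ⊆ (44, 364). Containment (⊆): since 4 | 44 and 4 | 364 (44 = 4·11, 364 = 4·91), every Z-linear combination of 44 and 364 is divisible by 4, so (44, 364) ⊆ (4). Therefore (44, 364) = (4), d = 4.

Final answer: (44, 364) = (4); d = 4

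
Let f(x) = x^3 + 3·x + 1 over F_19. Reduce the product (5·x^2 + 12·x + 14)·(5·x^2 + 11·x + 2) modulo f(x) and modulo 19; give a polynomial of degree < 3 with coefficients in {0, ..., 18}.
a · b ≡ 4·x^2 + 17·x + 8 (mod f(x))

Multiply as integer polynomials: a · b = 25·x^4 + 115·x^3 + 212·x^2 + 178·x + 28. Reducing coefficients mod 19: a · b ≡ 6·x^4 + x^3 + 3·x^2 + 7·x + 9. Now divide by f(x) = x^3 + 3·x + 1 in F_19[x], eliminating the leading term at each step:
  leading term 6·x^4: subtract (6·x)·f(x) = 6·x^4 + 18·x^2 + 6·x, leaving x^3 + 4·x^2 + x + 9 (coefficients mod 19)
  leading term x^3: subtract (1)·f(x) = x^3 + 3·x + 1, leaving 4·x^2 + 17·x + 8 (coefficients mod 19)
The degree is now < 3, so this is the remainder. Hence a · b ≡ 4·x^2 + 17·x + 8 in F_19[x]/(f).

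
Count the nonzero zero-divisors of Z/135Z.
Z/135Z has 62 nonzero zero-divisors

In Z/135Z each nonzero element is either a unit (gcd with 135 is 1) or a zero-divisor (gcd > 1). The number of units is φ(135): factorise 135 = 3^3 · 5, so φ(135) = (3^3 − 3^2) · (5 − 1) = 18 · 4 = 72. The nonzero elements number 135 − 1 = 134. Hence the nonzero zero-divisors number 134 − 72 = 62.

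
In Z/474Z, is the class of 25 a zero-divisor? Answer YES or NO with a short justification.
NO

gcd(25, 474) = 1, so 25 is a unit in Z/474Z (it has a multiplicative inverse). A unit cannot be a zero-divisor: if 25·b ≡ 0 then multiplying both sides by 25^(−1) gives b ≡ 0. So 25 is not a zero-divisor.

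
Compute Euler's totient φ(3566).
φ(3566) = 1782

φ is multiplicative, with φ(p^e) = p^e − p^(e−1). Factorise 3566 = 2 · 1783. Then
  φ(3566) = (2 − 1) · (1783 − 1) = 1 · 1782 = 1782.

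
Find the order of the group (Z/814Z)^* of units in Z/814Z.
|(Z/814Z)^*| = 360

(Z/814Z)^* consists of the classes a with gcd(a, 814) = 1, so its order is φ(814). φ is multiplicative, with φ(p^e) = p^e − p^(e−1). Factorise 814 = 2 · 11 · 37. Then
  φ(814) = (2 − 1) · (11 − 1) · (37 − 1) = 1 · 10 · 36 = 360.
Thus |(Z/814Z)^*| = 360.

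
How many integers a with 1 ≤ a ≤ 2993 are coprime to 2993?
The number of a ∈ {1, ..., 2993} with gcd(a, 2993) = 1 is by definition Euler's totient φ(2993). φ is multiplicative, with φ(p^e) = p^e − p^(e−1). Factorise 2993 = 41 · 73. Then
  φ(2993) = (41 − 1) · (73 − 1) = 40 · 72 = 2880.
So there are 2880 such integers.

Final answer: 2880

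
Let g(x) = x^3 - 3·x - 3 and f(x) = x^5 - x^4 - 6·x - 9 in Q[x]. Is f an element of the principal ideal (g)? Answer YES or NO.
YES

In Q[x] the ideal (g) consists of all multiples of g, so f ∈ (g) iff g | f, i.e. iff the remainder of f on division by g is 0. Divide f by g (g is monic, so eliminate the leading term of the running remainder at each step):
  leading term x^5: subtract (x^2)·g(x) = x^5 - 3·x^3 - 3·x^2, leaving -x^4 + 3·x^3 + 3·x^2 - 6·x - 9
  leading term -x^4: subtract (-x)·g(x) = -x^4 + 3·x^2 + 3·x, leaving 3·x^3 - 9·x - 9
  leading term 3·x^3: subtract (3)·g(x) = 3·x^3 - 9·x - 9, leaving 0
The remainder is 0, so f(x) = g(x) · h(x) with h(x) = x^2 - x + 3. Hence g | f, i.e. f ∈ (g).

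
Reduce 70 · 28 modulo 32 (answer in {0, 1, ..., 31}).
Reduce the factors first: 70 ≡ 6 (mod 32), so 70 · 28 ≡ 6 · 28 (mod 32). 6 · 28 = 168. Dividing by 32: 168 = 5·32 + 8. So (70 · 28) mod 32 = 8.

Final answer: 8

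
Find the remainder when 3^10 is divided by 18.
9

Use repeated squaring. Binary(10) = 1010. Walk through the bits of the exponent 10 left-to-right: at each bit after the leading one, square the running value, then multiply by 3 if the bit is 1 (always reducing mod 18):
  bit 1 = 1 (leading): start with 3.
  bit 2 = 0: square 3^2 = 9 (mod 18).
  bit 3 = 1: square 9^2 = 81 ≡ 9; bit is 1, so multiply 9·3 = 27 ≡ 9 (mod 18).
  bit 4 = 0: square 9^2 = 81 ≡ 9 (mod 18).
Final value: 3^10 ≡ 9 (mod 18).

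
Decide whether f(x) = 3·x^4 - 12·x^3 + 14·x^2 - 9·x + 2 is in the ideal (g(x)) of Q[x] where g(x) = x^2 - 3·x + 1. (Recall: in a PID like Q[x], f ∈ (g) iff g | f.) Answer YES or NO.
YES

In Q[x] the ideal (g) consists of all multiples of g, so f ∈ (g) iff g | f, i.e. iff the remainder of f on division by g is 0. Divide f by g (g is monic, so eliminate the leading term of the running remainder at each step):
  leading term 3·x^4: subtract (3·x^2)·g(x) = 3·x^4 - 9·x^3 + 3·x^2, leaving -3·x^3 + 11·x^2 - 9·x + 2
  leading term -3·x^3: subtract (-3·x)·g(x) = -3·x^3 + 9·x^2 - 3·x, leaving 2·x^2 - 6·x + 2
  leading term 2·x^2: subtract (2)·g(x) = 2·x^2 - 6·x + 2, leaving 0
The remainder is 0, so f(x) = g(x) · h(x) with h(x) = 3·x^2 - 3·x + 2. Hence g | f, i.e. f ∈ (g).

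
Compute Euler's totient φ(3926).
φ is multiplicative, with φ(p^e) = p^e − p^(e−1). Factorise 3926 = 2 · 13 · 151. Then
  φ(3926) = (2 − 1) · (13 − 1) · (151 − 1) = 1 · 12 · 150 = 1800.

Final answer: φ(3926) = 1800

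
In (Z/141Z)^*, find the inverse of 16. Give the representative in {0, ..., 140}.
16^(−1) ≡ 97 (mod 141)

Apply the extended Euclidean algorithm to (141, 16), tracking rows (r, s, t) with s·141 + t·16 = r. Each division r_prev = q·r_cur + r_new produces the new row as (previous row) − q·(current row):
  row A: (141, 1, 0)   [1·141 + 0·16 = 141]
  row B: (16, 0, 1)   [0·141 + 1·16 = 16]
  141 = 8·16 + 13   → row C = row A − 8·row B = (13, 1, −8)   [check: 1·141 − 8·16 = 13]
  16 = 1·13 + 3   → row D = row B − 1·row C = (3, −1, 9)   [check: −1·141 + 9·16 = 3]
  13 = 4·3 + 1   → row E = row C − 4·row D = (1, 5, −44)   [check: 5·141 − 44·16 = 1]
  3 = 3·1 + 0   → remainder 0, stop. gcd = 1 (last nonzero row E).
The gcd is 1, so 16 is invertible mod 141. The last nonzero row gives 5·141 − 44·16 = 1, so t = −44. So 16^(−1) ≡ −44 ≡ 97 (mod 141). Verify: 16 · 97 = 1552 ≡ 1 (mod 141). ✓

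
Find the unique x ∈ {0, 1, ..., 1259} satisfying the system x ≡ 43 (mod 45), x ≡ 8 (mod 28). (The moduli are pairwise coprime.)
x ≡ 988 (mod 1260); the representative in [0, 1260) is 988

The moduli 45, 28 are pairwise coprime, so by the CRT there is a unique solution mod 45·28 = 1260.
Solve by successive substitution. Start with x ≡ 43 (mod 45).
  Combine with x ≡ 8 (mod 28): write x = 43 + 45·t and require 43 + 45·t ≡ 8 (mod 28), i.e. 45·t ≡ 8 − 43 ≡ 21 (mod 28). Since 45^(−1) ≡ 5 (mod 28) (45 ≡ 17 (mod 28)), t ≡ 5·21 ≡ 21 (mod 28). So x ≡ 43 + 45·21 = 988 (mod 1260).
Unique solution in [0, 1260): x = 988.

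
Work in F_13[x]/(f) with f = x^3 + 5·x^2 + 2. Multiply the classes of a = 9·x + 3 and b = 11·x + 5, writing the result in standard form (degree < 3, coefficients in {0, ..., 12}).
a · b ≡ 8·x^2 + 2 (mod f(x))

Multiply as integer polynomials: a · b = 99·x^2 + 78·x + 15. Reducing coefficients mod 13: a · b ≡ 8·x^2 + 2. This already has degree < 3, so no reduction by f is needed. Hence a · b ≡ 8·x^2 + 2 in F_13[x]/(f).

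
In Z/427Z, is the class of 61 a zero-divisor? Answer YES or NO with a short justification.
YES

gcd(61, 427) = 61 > 1, so 61 is not a unit in Z/427Z. In Z/nZ every nonzero non-unit is a zero-divisor: explicitly, take b = 427/gcd = 7 ≠ 0 (mod 427); then 61·7 = 427 = 1·427, i.e. 61·7 ≡ 0 (mod 427). So 61 is a zero-divisor.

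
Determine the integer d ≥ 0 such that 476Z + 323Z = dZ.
(476, 323) = (17); d = 17

In the PID Z, (a, b) is generated by gcd(a, b). Compute gcd(476, 323) with the extended Euclidean algorithm, tracking rows (r, s, t) with s·476 + t·323 = r:
  row A: (476, 1, 0)   [1·476 + 0·323 = 476]
  row B: (323, 0, 1)   [0·476 + 1·323 = 323]
  476 = 1·323 + 153   → row C = row A − 1·row B = (153, 1, −1)   [check: 1·476 − 1·323 = 153]
  323 = 2·153 + 17   → row D = row B − 2·row C = (17, −2, 3)   [check: −2·476 + 3·323 = 17]
  153 = 9·17 + 0   → remainder 0, stop. gcd = 17 (last nonzero row D).
So gcd(476, 323) = 17, with Bézout identity −2·476 + 3·323 = 17. Containment (⊇): the Bézout identity exhibits 17 as an element of (476, 323), giving (17) ⊆ (476, 323). Containment (⊆): since 17 | 476 and 17 | 323 (476 = 17·28, 323 = 17·19), every Z-linear combination of 476 and 323 is divisible by 17, so (476, 323) ⊆ (17). Therefore (476, 323) = (17), d = 17.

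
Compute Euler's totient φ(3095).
φ(3095) = 2472

φ is multiplicative, with φ(p^e) = p^e − p^(e−1). Factorise 3095 = 5 · 619. Then
  φ(3095) = (5 − 1) · (619 − 1) = 4 · 618 = 2472.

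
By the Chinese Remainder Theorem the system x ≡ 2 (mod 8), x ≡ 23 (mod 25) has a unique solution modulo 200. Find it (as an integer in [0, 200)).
The moduli 8, 25 are pairwise coprime, so by the CRT there is a unique solution mod 8·25 = 200.
Solve by successive substitution. Start with x ≡ 2 (mod 8).
  Combine with x ≡ 23 (mod 25): write x = 2 + 8·t and require 2 + 8·t ≡ 23 (mod 25), i.e. 8·t ≡ 23 − 2 ≡ 21 (mod 25). Since 8^(−1) ≡ 22 (mod 25), t ≡ 22·21 ≡ 12 (mod 25). So x ≡ 2 + 8·12 = 98 (mod 200).
Unique solution in [0, 200): x = 98.

Final answer: x ≡ 98 (mod 200); the representative in [0, 200) is 98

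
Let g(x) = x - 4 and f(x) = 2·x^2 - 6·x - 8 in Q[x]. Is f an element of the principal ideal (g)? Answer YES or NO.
In Q[x] the ideal (g) consists of all multiples of g, so f ∈ (g) iff g | f, i.e. iff the remainder of f on division by g is 0. Divide f by g (g is monic, so eliminate the leading term of the running remainder at each step):
  leading term 2·x^2: subtract (2·x)·g(x) = 2·x^2 - 8·x, leaving 2·x - 8
  leading term 2·x: subtract (2)·g(x) = 2·x - 8, leaving 0
The remainder is 0, so f(x) = g(x) · h(x) with h(x) = 2·x + 2. Hence g | f, i.e. f ∈ (g).

Final answer: YES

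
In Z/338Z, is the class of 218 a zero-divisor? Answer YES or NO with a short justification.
gcd(218, 338) = 2 > 1, so 218 is not a unit in Z/338Z. In Z/nZ every nonzero non-unit is a zero-divisor: explicitly, take b = 338/gcd = 169 ≠ 0 (mod 338); then 218·169 = 36842 = 109·338, i.e. 218·169 ≡ 0 (mod 338). So 218 is a zero-divisor.

Final answer: YES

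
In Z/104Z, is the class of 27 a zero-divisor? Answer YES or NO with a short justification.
gcd(27, 104) = 1, so 27 is a unit in Z/104Z (it has a multiplicative inverse). A unit cannot be a zero-divisor: if 27·b ≡ 0 then multiplying both sides by 27^(−1) gives b ≡ 0. So 27 is not a zero-divisor.

Final answer: NO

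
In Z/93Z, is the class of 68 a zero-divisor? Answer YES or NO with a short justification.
gcd(68, 93) = 1, so 68 is a unit in Z/93Z (it has a multiplicative inverse). A unit cannot be a zero-divisor: if 68·b ≡ 0 then multiplying both sides by 68^(−1) gives b ≡ 0. So 68 is not a zero-divisor.

Final answer: NO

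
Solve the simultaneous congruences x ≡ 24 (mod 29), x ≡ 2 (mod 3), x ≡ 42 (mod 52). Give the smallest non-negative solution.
The moduli 29, 3, 52 are pairwise coprime, so by the CRT there is a unique solution mod 29·3·52 = 4524.
Solve by successive substitution. Start with x ≡ 24 (mod 29).
  Combine with x ≡ 2 (mod 3): write x = 24 + 29·t and require 24 + 29·t ≡ 2 (mod 3), i.e. 29·t ≡ 2 − 24 ≡ 2 (mod 3). Since 29^(−1) ≡ 2 (mod 3) (29 ≡ 2 (mod 3)), t ≡ 2·2 ≡ 1 (mod 3). So x ≡ 24 + 29·1 = 53 (mod 87).
  Combine with x ≡ 42 (mod 52): write x = 53 + 87·t and require 53 + 87·t ≡ 42 (mod 52), i.e. 87·t ≡ 42 − 53 ≡ 41 (mod 52). Since 87^(−1) ≡ 3 (mod 52) (87 ≡ 35 (mod 52)), t ≡ 3·41 ≡ 19 (mod 52). So x ≡ 53 + 87·19 = 1706 (mod 4524).
Unique solution in [0, 4524): x = 1706.

Final answer: x ≡ 1706 (mod 4524); the representative in [0, 4524) is 1706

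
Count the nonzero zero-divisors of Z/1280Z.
In Z/1280Z each nonzero element is either a unit (gcd with 1280 is 1) or a zero-divisor (gcd > 1). The number of units is φ(1280): factorise 1280 = 2^8 · 5, so φ(1280) = (2^8 − 2^7) · (5 − 1) = 128 · 4 = 512. The nonzero elements number 1280 − 1 = 1279. Hence the nonzero zero-divisors number 1279 − 512 = 767.

Final answer: Z/1280Z has 767 nonzero zero-divisors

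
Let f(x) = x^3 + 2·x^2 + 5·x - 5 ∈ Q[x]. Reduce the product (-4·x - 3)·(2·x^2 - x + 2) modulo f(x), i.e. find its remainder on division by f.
a · b ≡ 14·x^2 + 35·x - 46 (mod f(x))

First multiply in Q[x] without reducing: a · b = -8·x^3 - 2·x^2 - 5·x - 6. Now divide by f(x) = x^3 + 2·x^2 + 5·x - 5, eliminating the leading term at each step:
  leading term -8·x^3: subtract (-8)·f(x) = -8·x^3 - 16·x^2 - 40·x + 40, leaving 14·x^2 + 35·x - 46
The degree is now < 3, so this is the remainder. Hence a · b ≡ 14·x^2 + 35·x - 46 in Q[x]/(f).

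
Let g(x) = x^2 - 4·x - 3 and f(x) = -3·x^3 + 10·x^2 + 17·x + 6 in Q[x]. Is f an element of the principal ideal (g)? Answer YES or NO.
YES

In Q[x] the ideal (g) consists of all multiples of g, so f ∈ (g) iff g | f, i.e. iff the remainder of f on division by g is 0. Divide f by g (g is monic, so eliminate the leading term of the running remainder at each step):
  leading term -3·x^3: subtract (-3·x)·g(x) = -3·x^3 + 12·x^2 + 9·x, leaving -2·x^2 + 8·x + 6
  leading term -2·x^2: subtract (-2)·g(x) = -2·x^2 + 8·x + 6, leaving 0
The remainder is 0, so f(x) = g(x) · h(x) with h(x) = -3·x - 2. Hence g | f, i.e. f ∈ (g).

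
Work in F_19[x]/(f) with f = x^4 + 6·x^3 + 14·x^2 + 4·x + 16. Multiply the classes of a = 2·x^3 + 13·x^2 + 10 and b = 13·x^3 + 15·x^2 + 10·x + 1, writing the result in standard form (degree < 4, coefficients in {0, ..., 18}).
Multiply as integer polynomials: a · b = 26·x^6 + 199·x^5 + 215·x^4 + 262·x^3 + 163·x^2 + 100·x + 10. Reducing coefficients mod 19: a · b ≡ 7·x^6 + 9·x^5 + 6·x^4 + 15·x^3 + 11·x^2 + 5·x + 10. Now divide by f(x) = x^4 + 6·x^3 + 14·x^2 + 4·x + 16 in F_19[x], eliminating the leading term at each step:
  leading term 7·x^6: subtract (7·x^2)·f(x) = 7·x^6 + 4·x^5 + 3·x^4 + 9·x^3 + 17·x^2, leaving 5·x^5 + 3·x^4 + 6·x^3 + 13·x^2 + 5·x + 10 (coefficients mod 19)
  leading term 5·x^5: subtract (5·x)·f(x) = 5·x^5 + 11·x^4 + 13·x^3 + x^2 + 4·x, leaving 11·x^4 + 12·x^3 + 12·x^2 + x + 10 (coefficients mod 19)
  leading term 11·x^4: subtract (11)·f(x) = 11·x^4 + 9·x^3 + 2·x^2 + 6·x + 5, leaving 3·x^3 + 10·x^2 + 14·x + 5 (coefficients mod 19)
The degree is now < 4, so this is the remainder. Hence a · b ≡ 3·x^3 + 10·x^2 + 14·x + 5 in F_19[x]/(f).

Final answer: a · b ≡ 3·x^3 + 10·x^2 + 14·x + 5 (mod f(x))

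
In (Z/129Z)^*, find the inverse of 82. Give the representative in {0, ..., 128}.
82^(−1) ≡ 118 (mod 129)

Apply the extended Euclidean algorithm to (129, 82), tracking rows (r, s, t) with s·129 + t·82 = r. Each division r_prev = q·r_cur + r_new produces the new row as (previous row) − q·(current row):
  row A: (129, 1, 0)   [1·129 + 0·82 = 129]
  row B: (82, 0, 1)   [0·129 + 1·82 = 82]
  129 = 1·82 + 47   → row C = row A − 1·row B = (47, 1, −1)   [check: 1·129 − 1·82 = 47]
  82 = 1·47 + 35   → row D = row B − 1·row C = (35, −1, 2)   [check: −1·129 + 2·82 = 35]
  47 = 1·35 + 12   → row E = row C − 1·row D = (12, 2, −3)   [check: 2·129 − 3·82 = 12]
  35 = 2·12 + 11   → row F = row D − 2·row E = (11, −5, 8)   [check: −5·129 + 8·82 = 11]
  12 = 1·11 + 1   → row G = row E − 1·row F = (1, 7, −11)   [check: 7·129 − 11·82 = 1]
  11 = 11·1 + 0   → remainder 0, stop. gcd = 1 (last nonzero row G).
The gcd is 1, so 82 is invertible mod 129. The last nonzero row gives 7·129 − 11·82 = 1, so t = −11. So 82^(−1) ≡ −11 ≡ 118 (mod 129). Verify: 82 · 118 = 9676 ≡ 1 (mod 129). ✓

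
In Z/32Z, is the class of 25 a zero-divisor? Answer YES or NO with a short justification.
NO

gcd(25, 32) = 1, so 25 is a unit in Z/32Z (it has a multiplicative inverse). A unit cannot be a zero-divisor: if 25·b ≡ 0 then multiplying both sides by 25^(−1) gives b ≡ 0. So 25 is not a zero-divisor.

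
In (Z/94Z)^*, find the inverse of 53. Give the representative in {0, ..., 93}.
53^(−1) ≡ 55 (mod 94)

Apply the extended Euclidean algorithm to (94, 53), tracking rows (r, s, t) with s·94 + t·53 = r. Each division r_prev = q·r_cur + r_new produces the new row as (previous row) − q·(current row):
  row A: (94, 1, 0)   [1·94 + 0·53 = 94]
  row B: (53, 0, 1)   [0·94 + 1·53 = 53]
  94 = 1·53 + 41   → row C = row A − 1·row B = (41, 1, −1)   [check: 1·94 − 1·53 = 41]
  53 = 1·41 + 12   → row D = row B − 1·row C = (12, −1, 2)   [check: −1·94 + 2·53 = 12]
  41 = 3·12 + 5   → row E = row C − 3·row D = (5, 4, −7)   [check: 4·94 − 7·53 = 5]
  12 = 2·5 + 2   → row F = row D − 2·row E = (2, −9, 16)   [check: −9·94 + 16·53 = 2]
  5 = 2·2 + 1   → row G = row E − 2·row F = (1, 22, −39)   [check: 22·94 − 39·53 = 1]
  2 = 2·1 + 0   → remainder 0, stop. gcd = 1 (last nonzero row G).
The gcd is 1, so 53 is invertible mod 94. The last nonzero row gives 22·94 − 39·53 = 1, so t = −39. So 53^(−1) ≡ −39 ≡ 55 (mod 94). Verify: 53 · 55 = 2915 ≡ 1 (mod 94). ✓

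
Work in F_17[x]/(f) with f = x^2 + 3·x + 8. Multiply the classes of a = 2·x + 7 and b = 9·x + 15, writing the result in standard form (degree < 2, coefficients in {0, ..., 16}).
a · b ≡ 5·x + 12 (mod f(x))

Multiply as integer polynomials: a · b = 18·x^2 + 93·x + 105. Reducing coefficients mod 17: a · b ≡ x^2 + 8·x + 3. Now divide by f(x) = x^2 + 3·x + 8 in F_17[x], eliminating the leading term at each step:
  leading term x^2: subtract (1)·f(x) = x^2 + 3·x + 8, leaving 5·x + 12 (coefficients mod 17)
The degree is now < 2, so this is the remainder. Hence a · b ≡ 5·x + 12 in F_17[x]/(f).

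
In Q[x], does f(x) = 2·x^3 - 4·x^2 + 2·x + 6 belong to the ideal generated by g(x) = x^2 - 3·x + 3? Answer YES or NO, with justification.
NO

In Q[x] the ideal (g) consists of all multiples of g, so f ∈ (g) iff g | f, i.e. iff the remainder of f on division by g is 0. Divide f by g (g is monic, so eliminate the leading term of the running remainder at each step):
  leading term 2·x^3: subtract (2·x)·g(x) = 2·x^3 - 6·x^2 + 6·x, leaving 2·x^2 - 4·x + 6
  leading term 2·x^2: subtract (2)·g(x) = 2·x^2 - 6·x + 6, leaving 2·x
The remainder r(x) = 2·x ≠ 0 (and deg r < deg g), so g ∤ f, i.e. f ∉ (g).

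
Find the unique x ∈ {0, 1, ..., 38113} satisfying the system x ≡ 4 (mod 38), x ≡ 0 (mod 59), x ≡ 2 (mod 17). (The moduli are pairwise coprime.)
x ≡ 15812 (mod 38114); the representative in [0, 38114) is 15812

The moduli 38, 59, 17 are pairwise coprime, so by the CRT there is a unique solution mod 38·59·17 = 38114.
Solve by successive substitution. Start with x ≡ 4 (mod 38).
  Combine with x ≡ 0 (mod 59): write x = 4 + 38·t and require 4 + 38·t ≡ 0 (mod 59), i.e. 38·t ≡ 0 − 4 ≡ 55 (mod 59). Since 38^(−1) ≡ 14 (mod 59), t ≡ 14·55 ≡ 3 (mod 59). So x ≡ 4 + 38·3 = 118 (mod 2242).
  Combine with x ≡ 2 (mod 17): write x = 118 + 2242·t and require 118 + 2242·t ≡ 2 (mod 17), i.e. 2242·t ≡ 2 − 118 ≡ 3 (mod 17). Since 2242^(−1) ≡ 8 (mod 17) (2242 ≡ 15 (mod 17)), t ≡ 8·3 ≡ 7 (mod 17). So x ≡ 118 + 2242·7 = 15812 (mod 38114).
Unique solution in [0, 38114): x = 15812.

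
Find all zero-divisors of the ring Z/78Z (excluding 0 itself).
An element a ∈ Z/78Z (with a ≠ 0) is a zero-divisor iff gcd(a, 78) > 1 (because a is a unit precisely when gcd(a, n) = 1, and in Z/nZ every nonzero, non-unit element is a zero-divisor). Scan a = 1, ..., 77 and keep those with gcd(a, 78) > 1:
  gcd(2, 78) = 2, gcd(3, 78) = 3, gcd(4, 78) = 2, gcd(6, 78) = 6, gcd(8, 78) = 2, gcd(9, 78) = 3, gcd(10, 78) = 2, gcd(12, 78) = 6, gcd(13, 78) = 13, gcd(14, 78) = 2, gcd(15, 78) = 3, gcd(16, 78) = 2, gcd(18, 78) = 6, gcd(20, 78) = 2, gcd(21, 78) = 3, gcd(22, 78) = 2, gcd(24, 78) = 6, gcd(26, 78) = 26, gcd(27, 78) = 3, gcd(28, 78) = 2, gcd(30, 78) = 6, gcd(32, 78) = 2, gcd(33, 78) = 3, gcd(34, 78) = 2, gcd(36, 78) = 6, gcd(38, 78) = 2, gcd(39, 78) = 39, gcd(40, 78) = 2, gcd(42, 78) = 6, gcd(44, 78) = 2, gcd(45, 78) = 3, gcd(46, 78) = 2, gcd(48, 78) = 6, gcd(50, 78) = 2, gcd(51, 78) = 3, gcd(52, 78) = 26, gcd(54, 78) = 6, gcd(56, 78) = 2, gcd(57, 78) = 3, gcd(58, 78) = 2, gcd(60, 78) = 6, gcd(62, 78) = 2, gcd(63, 78) = 3, gcd(64, 78) = 2, gcd(65, 78) = 13, gcd(66, 78) = 6, gcd(68, 78) = 2, gcd(69, 78) = 3, gcd(70, 78) = 2, gcd(72, 78) = 6, gcd(74, 78) = 2, gcd(75, 78) = 3, gcd(76, 78) = 2.
All other a ∈ {1, ..., 77} have gcd(a, 78) = 1 and are units. So the nonzero zero-divisors are exactly the 53 values of a appearing in this scan.

Final answer: nonzero zero-divisors of Z/78Z = {2, 3, 4, 6, 8, 9, 10, 12, 13, 14, 15, 16, 18, 20, 21, 22, 24, 26, 27, 28, 30, 32, 33, 34, 36, 38, 39, 40, 42, 44, 45, 46, 48, 50, 51, 52, 54, 56, 57, 58, 60, 62, 63, 64, 65, 66, 68, 69, 70, 72, 74, 75, 76}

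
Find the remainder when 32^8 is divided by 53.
46

Use repeated squaring. Binary(8) = 1000. Walk through the bits of the exponent 8 left-to-right: at each bit after the leading one, square the running value, then multiply by 32 if the bit is 1 (always reducing mod 53):
  bit 1 = 1 (leading): start with 32.
  bit 2 = 0: square 32^2 = 1024 ≡ 17 (mod 53).
  bit 3 = 0: square 17^2 = 289 ≡ 24 (mod 53).
  bit 4 = 0: square 24^2 = 576 ≡ 46 (mod 53).
Final value: 32^8 ≡ 46 (mod 53).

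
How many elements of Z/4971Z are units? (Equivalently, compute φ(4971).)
Z/4971Z has φ(4971) = 3312 units

An element a ∈ Z/4971Z is a unit iff gcd(a, 4971) = 1, so the number of units is φ(4971). φ is multiplicative, with φ(p^e) = p^e − p^(e−1). Factorise 4971 = 3 · 1657. Then
  φ(4971) = (3 − 1) · (1657 − 1) = 2 · 1656 = 3312.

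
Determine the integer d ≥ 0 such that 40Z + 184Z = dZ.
In the PID Z, (a, b) is generated by gcd(a, b). Compute gcd(184, 40) with the extended Euclidean algorithm, tracking rows (r, s, t) with s·184 + t·40 = r:
  row A: (184, 1, 0)   [1·184 + 0·40 = 184]
  row B: (40, 0, 1)   [0·184 + 1·40 = 40]
  184 = 4·40 + 24   → row C = row A − 4·row B = (24, 1, −4)   [check: 1·184 − 4·40 = 24]
  40 = 1·24 + 16   → row D = row B − 1·row C = (16, −1, 5)   [check: −1·184 + 5·40 = 16]
  24 = 1·16 + 8   → row E = row C − 1·row D = (8, 2, −9)   [check: 2·184 − 9·40 = 8]
  16 = 2·8 + 0   → remainder 0, stop. gcd = 8 (last nonzero row E).
So gcd(40, 184) = 8, with Bézout identity 2·184 − 9·40 = 8. Containment (⊇): the Bézout identity exhibits 8 as an element of (40, 184), giving (8) ⊆ (40, 184). Containment (⊆): since 8 | 40 and 8 | 184 (40 = 8·5, 184 = 8·23), every Z-linear combination of 40 and 184 is divisible by 8, so (40, 184) ⊆ (8). Therefore (40, 184) = (8), d = 8.

Final answer: (40, 184) = (8); d = 8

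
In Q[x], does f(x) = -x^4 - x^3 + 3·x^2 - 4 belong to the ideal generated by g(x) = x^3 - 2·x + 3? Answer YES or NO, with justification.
In Q[x] the ideal (g) consists of all multiples of g, so f ∈ (g) iff g | f, i.e. iff the remainder of f on division by g is 0. Divide f by g (g is monic, so eliminate the leading term of the running remainder at each step):
  leading term -x^4: subtract (-x)·g(x) = -x^4 + 2·x^2 - 3·x, leaving -x^3 + x^2 + 3·x - 4
  leading term -x^3: subtract (-1)·g(x) = -x^3 + 2·x - 3, leaving x^2 + x - 1
The remainder r(x) = x^2 + x - 1 ≠ 0 (and deg r < deg g), so g ∤ f, i.e. f ∉ (g).

Final answer: NO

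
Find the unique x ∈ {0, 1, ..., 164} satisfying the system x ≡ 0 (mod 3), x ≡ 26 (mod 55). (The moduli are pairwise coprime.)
The moduli 3, 55 are pairwise coprime, so by the CRT there is a unique solution mod 3·55 = 165.
Solve by successive substitution. Start with x ≡ 0 (mod 3).
  Combine with x ≡ 26 (mod 55): write x = 3·t and require 3·t ≡ 26 (mod 55). Since 3^(−1) ≡ 37 (mod 55), t ≡ 37·26 ≡ 27 (mod 55). So x ≡ 3·27 = 81 (mod 165).
Unique solution in [0, 165): x = 81.

Final answer: x ≡ 81 (mod 165); the representative in [0, 165) is 81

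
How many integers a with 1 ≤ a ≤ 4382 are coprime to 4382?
The number of a ∈ {1, ..., 4382} with gcd(a, 4382) = 1 is by definition Euler's totient φ(4382). φ is multiplicative, with φ(p^e) = p^e − p^(e−1). Factorise 4382 = 2 · 7 · 313. Then
  φ(4382) = (2 − 1) · (7 − 1) · (313 − 1) = 1 · 6 · 312 = 1872.
So there are 1872 such integers.

Final answer: 1872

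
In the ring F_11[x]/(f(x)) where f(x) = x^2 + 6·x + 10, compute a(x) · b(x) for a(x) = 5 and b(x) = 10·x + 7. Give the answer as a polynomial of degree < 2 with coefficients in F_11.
a · b ≡ 6·x + 2 (mod f(x))

Multiply as integer polynomials: a · b = 50·x + 35. Reducing coefficients mod 11: a · b ≡ 6·x + 2. This already has degree < 2, so no reduction by f is needed. Hence a · b ≡ 6·x + 2 in F_11[x]/(f).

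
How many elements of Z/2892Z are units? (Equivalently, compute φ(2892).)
An element a ∈ Z/2892Z is a unit iff gcd(a, 2892) = 1, so the number of units is φ(2892). φ is multiplicative, with φ(p^e) = p^e − p^(e−1). Factorise 2892 = 2^2 · 3 · 241. Then
  φ(2892) = (2^2 − 2^1) · (3 − 1) · (241 − 1) = 2 · 2 · 240 = 960.

Final answer: Z/2892Z has φ(2892) = 960 units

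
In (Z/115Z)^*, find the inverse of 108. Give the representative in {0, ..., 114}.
Apply the extended Euclidean algorithm to (115, 108), tracking rows (r, s, t) with s·115 + t·108 = r. Each division r_prev = q·r_cur + r_new produces the new row as (previous row) − q·(current row):
  row A: (115, 1, 0)   [1·115 + 0·108 = 115]
  row B: (108, 0, 1)   [0·115 + 1·108 = 108]
  115 = 1·108 + 7   → row C = row A − 1·row B = (7, 1, −1)   [check: 1·115 − 1·108 = 7]
  108 = 15·7 + 3   → row D = row B − 15·row C = (3, −15, 16)   [check: −15·115 + 16·108 = 3]
  7 = 2·3 + 1   → row E = row C − 2·row D = (1, 31, −33)   [check: 31·115 − 33·108 = 1]
  3 = 3·1 + 0   → remainder 0, stop. gcd = 1 (last nonzero row E).
The gcd is 1, so 108 is invertible mod 115. The last nonzero row gives 31·115 − 33·108 = 1, so t = −33. So 108^(−1) ≡ −33 ≡ 82 (mod 115). Verify: 108 · 82 = 8856 ≡ 1 (mod 115). ✓

Final answer: 108^(−1) ≡ 82 (mod 115)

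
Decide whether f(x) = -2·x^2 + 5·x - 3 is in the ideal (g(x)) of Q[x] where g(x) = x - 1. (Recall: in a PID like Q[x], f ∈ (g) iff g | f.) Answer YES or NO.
YES

In Q[x] the ideal (g) consists of all multiples of g, so f ∈ (g) iff g | f, i.e. iff the remainder of f on division by g is 0. Divide f by g (g is monic, so eliminate the leading term of the running remainder at each step):
  leading term -2·x^2: subtract (-2·x)·g(x) = -2·x^2 + 2·x, leaving 3·x - 3
  leading term 3·x: subtract (3)·g(x) = 3·x - 3, leaving 0
The remainder is 0, so f(x) = g(x) · h(x) with h(x) = 3 - 2·x. Hence g | f, i.e. f ∈ (g).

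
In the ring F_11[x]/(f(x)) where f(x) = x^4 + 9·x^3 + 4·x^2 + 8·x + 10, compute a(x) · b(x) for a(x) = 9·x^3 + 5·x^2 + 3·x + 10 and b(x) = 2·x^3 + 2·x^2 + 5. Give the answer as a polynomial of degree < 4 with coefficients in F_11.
a · b ≡ 2·x^3 + 9·x + 1 (mod f(x))

Multiply as integer polynomials: a · b = 18·x^6 + 28·x^5 + 16·x^4 + 71·x^3 + 45·x^2 + 15·x + 50. Reducing coefficients mod 11: a · b ≡ 7·x^6 + 6·x^5 + 5·x^4 + 5·x^3 + x^2 + 4·x + 6. Now divide by f(x) = x^4 + 9·x^3 + 4·x^2 + 8·x + 10 in F_11[x], eliminating the leading term at each step:
  leading term 7·x^6: subtract (7·x^2)·f(x) = 7·x^6 + 8·x^5 + 6·x^4 + x^3 + 4·x^2, leaving 9·x^5 + 10·x^4 + 4·x^3 + 8·x^2 + 4·x + 6 (coefficients mod 11)
  leading term 9·x^5: subtract (9·x)·f(x) = 9·x^5 + 4·x^4 + 3·x^3 + 6·x^2 + 2·x, leaving 6·x^4 + x^3 + 2·x^2 + 2·x + 6 (coefficients mod 11)
  leading term 6·x^4: subtract (6)·f(x) = 6·x^4 + 10·x^3 + 2·x^2 + 4·x + 5, leaving 2·x^3 + 9·x + 1 (coefficients mod 11)
The degree is now < 4, so this is the remainder. Hence a · b ≡ 2·x^3 + 9·x + 1 in F_11[x]/(f).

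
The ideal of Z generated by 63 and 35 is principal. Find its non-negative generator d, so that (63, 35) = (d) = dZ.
(63, 35) = (7); d = 7

In the PID Z, (a, b) is generated by gcd(a, b). Compute gcd(63, 35) with the extended Euclidean algorithm, tracking rows (r, s, t) with s·63 + t·35 = r:
  row A: (63, 1, 0)   [1·63 + 0·35 = 63]
  row B: (35, 0, 1)   [0·63 + 1·35 = 35]
  63 = 1·35 + 28   → row C = row A − 1·row B = (28, 1, −1)   [check: 1·63 − 1·35 = 28]
  35 = 1·28 + 7   → row D = row B − 1·row C = (7, −1, 2)   [check: −1·63 + 2·35 = 7]
  28 = 4·7 + 0   → remainder 0, stop. gcd = 7 (last nonzero row D).
So gcd(63, 35) = 7, with Bézout identity −1·63 + 2·35 = 7. Containment (⊇): the Bézout identity exhibits 7 as an element of (63, 35), giving (7) ⊆ (63, 35). Containment (⊆): since 7 | 63 and 7 | 35 (63 = 7·9, 35 = 7·5), every Z-linear combination of 63 and 35 is divisible by 7, so (63, 35) ⊆ (7). Therefore (63, 35) = (7), d = 7.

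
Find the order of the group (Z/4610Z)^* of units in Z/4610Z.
(Z/4610Z)^* consists of the classes a with gcd(a, 4610) = 1, so its order is φ(4610). φ is multiplicative, with φ(p^e) = p^e − p^(e−1). Factorise 4610 = 2 · 5 · 461. Then
  φ(4610) = (2 − 1) · (5 − 1) · (461 − 1) = 1 · 4 · 460 = 1840.
Thus |(Z/4610Z)^*| = 1840.

Final answer: |(Z/4610Z)^*| = 1840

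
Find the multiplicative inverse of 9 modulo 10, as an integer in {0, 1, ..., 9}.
Apply the extended Euclidean algorithm to (10, 9), tracking rows (r, s, t) with s·10 + t·9 = r. Each division r_prev = q·r_cur + r_new produces the new row as (previous row) − q·(current row):
  row A: (10, 1, 0)   [1·10 + 0·9 = 10]
  row B: (9, 0, 1)   [0·10 + 1·9 = 9]
  10 = 1·9 + 1   → row C = row A − 1·row B = (1, 1, −1)   [check: 1·10 − 1·9 = 1]
  9 = 9·1 + 0   → remainder 0, stop. gcd = 1 (last nonzero row C).
The gcd is 1, so 9 is invertible mod 10. The last nonzero row gives 1·10 − 1·9 = 1, so t = −1. So 9^(−1) ≡ −1 ≡ 9 (mod 10). Verify: 9 · 9 = 81 ≡ 1 (mod 10). ✓

Final answer: 9^(−1) ≡ 9 (mod 10)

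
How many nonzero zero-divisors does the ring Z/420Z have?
Z/420Z has 323 nonzero zero-divisors

In Z/420Z each nonzero element is either a unit (gcd with 420 is 1) or a zero-divisor (gcd > 1). The number of units is φ(420): factorise 420 = 2^2 · 3 · 5 · 7, so φ(420) = (2^2 − 2^1) · (3 − 1) · (5 − 1) · (7 − 1) = 2 · 2 · 4 · 6 = 96. The nonzero elements number 420 − 1 = 419. Hence the nonzero zero-divisors number 419 − 96 = 323.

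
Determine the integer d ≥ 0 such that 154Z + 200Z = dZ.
(154, 200) = (2); d = 2

In the PID Z, (a, b) is generated by gcd(a, b). Compute gcd(200, 154) with the extended Euclidean algorithm, tracking rows (r, s, t) with s·200 + t·154 = r:
  row A: (200, 1, 0)   [1·200 + 0·154 = 200]
  row B: (154, 0, 1)   [0·200 + 1·154 = 154]
  200 = 1·154 + 46   → row C = row A − 1·row B = (46, 1, −1)   [check: 1·200 − 1·154 = 46]
  154 = 3·46 + 16   → row D = row B − 3·row C = (16, −3, 4)   [check: −3·200 + 4·154 = 16]
  46 = 2·16 + 14   → row E = row C − 2·row D = (14, 7, −9)   [check: 7·200 − 9·154 = 14]
  16 = 1·14 + 2   → row F = row D − 1·row E = (2, −10, 13)   [check: −10·200 + 13·154 = 2]
  14 = 7·2 + 0   → remainder 0, stop. gcd = 2 (last nonzero row F).
So gcd(154, 200) = 2, with Bézout identity −10·200 + 13·154 = 2. Containment (⊇): the Bézout identity exhibits 2 as an element of (154, 200), giving (2) ⊆ (154, 200). Containment (⊆): since 2 | 154 and 2 | 200 (154 = 2·77, 200 = 2·100), every Z-linear combination of 154 and 200 is divisible by 2, so (154, 200) ⊆ (2). Therefore (154, 200) = (2), d = 2.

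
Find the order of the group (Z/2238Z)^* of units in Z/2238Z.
(Z/2238Z)^* consists of the classes a with gcd(a, 2238) = 1, so its order is φ(2238). φ is multiplicative, with φ(p^e) = p^e − p^(e−1). Factorise 2238 = 2 · 3 · 373. Then
  φ(2238) = (2 − 1) · (3 − 1) · (373 − 1) = 1 · 2 · 372 = 744.
Thus |(Z/2238Z)^*| = 744.

Final answer: |(Z/2238Z)^*| = 744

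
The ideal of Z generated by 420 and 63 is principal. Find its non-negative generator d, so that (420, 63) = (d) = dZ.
(420, 63) = (21); d = 21

In the PID Z, (a, b) is generated by gcd(a, b). Compute gcd(420, 63) with the extended Euclidean algorithm, tracking rows (r, s, t) with s·420 + t·63 = r:
  row A: (420, 1, 0)   [1·420 + 0·63 = 420]
  row B: (63, 0, 1)   [0·420 + 1·63 = 63]
  420 = 6·63 + 42   → row C = row A − 6·row B = (42, 1, −6)   [check: 1·420 − 6·63 = 42]
  63 = 1·42 + 21   → row D = row B − 1·row C = (21, −1, 7)   [check: −1·420 + 7·63 = 21]
  42 = 2·21 + 0   → remainder 0, stop. gcd = 21 (last nonzero row D).
So gcd(420, 63) = 21, with Bézout identity −1·420 + 7·63 = 21. Containment (⊇): the Bézout identity exhibits 21 as an element of (420, 63), giving (21) ⊆ (420, 63). Containment (⊆): since 21 | 420 and 21 | 63 (420 = 21·20, 63 = 21·3), every Z-linear combination of 420 and 63 is divisible by 21, so (420, 63) ⊆ (21). Therefore (420, 63) = (21), d = 21.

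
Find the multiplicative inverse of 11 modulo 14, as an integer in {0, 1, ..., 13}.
11^(−1) ≡ 9 (mod 14)

Apply the extended Euclidean algorithm to (14, 11), tracking rows (r, s, t) with s·14 + t·11 = r. Each division r_prev = q·r_cur + r_new produces the new row as (previous row) − q·(current row):
  row A: (14, 1, 0)   [1·14 + 0·11 = 14]
  row B: (11, 0, 1)   [0·14 + 1·11 = 11]
  14 = 1·11 + 3   → row C = row A − 1·row B = (3, 1, −1)   [check: 1·14 − 1·11 = 3]
  11 = 3·3 + 2   → row D = row B − 3·row C = (2, −3, 4)   [check: −3·14 + 4·11 = 2]
  3 = 1·2 + 1   → row E = row C − 1·row D = (1, 4, −5)   [check: 4·14 − 5·11 = 1]
  2 = 2·1 + 0   → remainder 0, stop. gcd = 1 (last nonzero row E).
The gcd is 1, so 11 is invertible mod 14. The last nonzero row gives 4·14 − 5·11 = 1, so t = −5. So 11^(−1) ≡ −5 ≡ 9 (mod 14). Verify: 11 · 9 = 99 ≡ 1 (mod 14). ✓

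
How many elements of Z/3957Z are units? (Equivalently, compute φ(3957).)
Z/3957Z has φ(3957) = 2636 units

An element a ∈ Z/3957Z is a unit iff gcd(a, 3957) = 1, so the number of units is φ(3957). φ is multiplicative, with φ(p^e) = p^e − p^(e−1). Factorise 3957 = 3 · 1319. Then
  φ(3957) = (3 − 1) · (1319 − 1) = 2 · 1318 = 2636.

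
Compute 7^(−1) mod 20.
Apply the extended Euclidean algorithm to (20, 7), tracking rows (r, s, t) with s·20 + t·7 = r. Each division r_prev = q·r_cur + r_new produces the new row as (previous row) − q·(current row):
  row A: (20, 1, 0)   [1·20 + 0·7 = 20]
  row B: (7, 0, 1)   [0·20 + 1·7 = 7]
  20 = 2·7 + 6   → row C = row A − 2·row B = (6, 1, −2)   [check: 1·20 − 2·7 = 6]
  7 = 1·6 + 1   → row D = row B − 1·row C = (1, −1, 3)   [check: −1·20 + 3·7 = 1]
  6 = 6·1 + 0   → remainder 0, stop. gcd = 1 (last nonzero row D).
The gcd is 1, so 7 is invertible mod 20. The last nonzero row gives −1·20 + 3·7 = 1, so t = 3. So 7^(−1) ≡ 3 (mod 20). Verify: 7 · 3 = 21 ≡ 1 (mod 20). ✓

Final answer: 7^(−1) ≡ 3 (mod 20)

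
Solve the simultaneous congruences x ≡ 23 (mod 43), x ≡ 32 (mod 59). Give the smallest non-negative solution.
The moduli 43, 59 are pairwise coprime, so by the CRT there is a unique solution mod 43·59 = 2537.
Solve by successive substitution. Start with x ≡ 23 (mod 43).
  Combine with x ≡ 32 (mod 59): write x = 23 + 43·t and require 23 + 43·t ≡ 32 (mod 59), i.e. 43·t ≡ 32 − 23 ≡ 9 (mod 59). Since 43^(−1) ≡ 11 (mod 59), t ≡ 11·9 ≡ 40 (mod 59). So x ≡ 23 + 43·40 = 1743 (mod 2537).
Unique solution in [0, 2537): x = 1743.

Final answer: x ≡ 1743 (mod 2537); the representative in [0, 2537) is 1743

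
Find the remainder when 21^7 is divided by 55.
Use repeated squaring. Binary(7) = 111. Walk through the bits of the exponent 7 left-to-right: at each bit after the leading one, square the running value, then multiply by 21 if the bit is 1 (always reducing mod 55):
  bit 1 = 1 (leading): start with 21.
  bit 2 = 1: square 21^2 = 441 ≡ 1; bit is 1, so multiply 1·21 = 21 (mod 55).
  bit 3 = 1: square 21^2 = 441 ≡ 1; bit is 1, so multiply 1·21 = 21 (mod 55).
Final value: 21^7 ≡ 21 (mod 55).

Final answer: 21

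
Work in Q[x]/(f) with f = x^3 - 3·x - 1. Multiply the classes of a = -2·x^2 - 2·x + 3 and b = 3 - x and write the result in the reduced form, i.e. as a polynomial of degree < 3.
a · b ≡ -4·x^2 - 3·x + 11 (mod f(x))

First multiply in Q[x] without reducing: a · b = 2·x^3 - 4·x^2 - 9·x + 9. Now divide by f(x) = x^3 - 3·x - 1, eliminating the leading term at each step:
  leading term 2·x^3: subtract (2)·f(x) = 2·x^3 - 6·x - 2, leaving -4·x^2 - 3·x + 11
The degree is now < 3, so this is the remainder. Hence a · b ≡ -4·x^2 - 3·x + 11 in Q[x]/(f).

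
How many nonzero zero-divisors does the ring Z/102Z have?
Z/102Z has 69 nonzero zero-divisors

In Z/102Z each nonzero element is either a unit (gcd with 102 is 1) or a zero-divisor (gcd > 1). The number of units is φ(102): factorise 102 = 2 · 3 · 17, so φ(102) = (2 − 1) · (3 − 1) · (17 − 1) = 1 · 2 · 16 = 32. The nonzero elements number 102 − 1 = 101. Hence the nonzero zero-divisors number 101 − 32 = 69.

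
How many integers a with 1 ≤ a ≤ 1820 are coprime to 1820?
576

The number of a ∈ {1, ..., 1820} with gcd(a, 1820) = 1 is by definition Euler's totient φ(1820). φ is multiplicative, with φ(p^e) = p^e − p^(e−1). Factorise 1820 = 2^2 · 5 · 7 · 13. Then
  φ(1820) = (2^2 − 2^1) · (5 − 1) · (7 − 1) · (13 − 1) = 2 · 4 · 6 · 12 = 576.
So there are 576 such integers.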